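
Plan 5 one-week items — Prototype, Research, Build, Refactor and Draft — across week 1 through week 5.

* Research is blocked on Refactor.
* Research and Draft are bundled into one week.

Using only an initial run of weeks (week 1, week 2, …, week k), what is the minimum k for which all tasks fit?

The precedence chain requires at least 2 distinct weeks.
2 works (last occupied week: week 2): for example Refactor=week 1; Prototype=week 1; Research=week 2; Build=week 1; Draft=week 2.

2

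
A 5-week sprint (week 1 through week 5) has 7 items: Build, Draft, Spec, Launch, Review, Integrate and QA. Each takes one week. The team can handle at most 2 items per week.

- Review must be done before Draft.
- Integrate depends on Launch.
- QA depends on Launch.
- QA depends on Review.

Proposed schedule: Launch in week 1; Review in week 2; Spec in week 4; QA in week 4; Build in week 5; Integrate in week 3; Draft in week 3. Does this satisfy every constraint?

Yes, all constraints hold

The team can handle at most 2 items per week — holds.
QA depends on Launch — holds.
Integrate depends on Launch — holds.
QA depends on Review — holds.
Review must be done before Draft — holds.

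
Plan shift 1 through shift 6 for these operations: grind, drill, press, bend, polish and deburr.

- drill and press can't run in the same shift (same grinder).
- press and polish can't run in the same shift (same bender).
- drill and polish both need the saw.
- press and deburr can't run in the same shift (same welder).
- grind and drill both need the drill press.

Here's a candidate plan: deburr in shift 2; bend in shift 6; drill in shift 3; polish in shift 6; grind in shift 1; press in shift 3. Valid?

press and deburr can't run in the same shift (same welder) — holds.
drill and press can't run in the same shift (same grinder) — violated.
grind and drill both need the drill press — holds.
drill and polish both need the saw — holds.
press and polish can't run in the same shift (same bender) — holds.

No — it violates: drill and press can't run in the same shift (same grinder)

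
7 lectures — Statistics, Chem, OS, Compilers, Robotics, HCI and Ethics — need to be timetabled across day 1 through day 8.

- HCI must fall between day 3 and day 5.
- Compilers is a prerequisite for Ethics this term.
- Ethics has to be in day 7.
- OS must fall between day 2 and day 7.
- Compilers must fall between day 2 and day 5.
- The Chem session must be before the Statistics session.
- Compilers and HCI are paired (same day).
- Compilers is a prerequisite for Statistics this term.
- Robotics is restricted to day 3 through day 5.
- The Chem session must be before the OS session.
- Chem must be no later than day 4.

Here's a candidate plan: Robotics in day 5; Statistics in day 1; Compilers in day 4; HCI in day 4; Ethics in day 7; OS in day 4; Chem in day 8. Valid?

Compilers must fall between day 2 and day 5 — holds.
Compilers is a prerequisite for Ethics this term — holds.
OS must fall between day 2 and day 7 — holds.
HCI must fall between day 3 and day 5 — holds.
Compilers and HCI are paired (same day) — holds.
Chem must be no later than day 4 — violated.
Ethics has to be in day 7 — holds.
The Chem session must be before the OS session — violated.
Compilers is a prerequisite for Statistics this term — violated.
The Chem session must be before the Statistics session — violated.
Robotics is restricted to day 3 through day 5 — holds.

Invalid. The Chem session must be before the Statistics session.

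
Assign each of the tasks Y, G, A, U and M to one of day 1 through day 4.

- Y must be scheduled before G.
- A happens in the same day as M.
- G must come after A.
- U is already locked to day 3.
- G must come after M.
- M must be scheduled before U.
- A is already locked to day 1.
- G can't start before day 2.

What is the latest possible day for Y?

day 3

Downstream work caps Y at day 3.
Y at day 3 is achievable: Y -> day 3; U -> day 3; A -> day 1; G -> day 4; M -> day 1.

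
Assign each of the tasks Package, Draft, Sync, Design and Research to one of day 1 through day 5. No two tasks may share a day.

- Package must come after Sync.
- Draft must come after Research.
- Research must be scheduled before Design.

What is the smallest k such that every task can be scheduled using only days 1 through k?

The precedence chain requires at least 2 distinct days.
With at most 1 per day and 5 tasks, at least 5 days are needed.
5 works (last occupied day: day 5): for example Draft -> day 4; Sync -> day 2; Package -> day 3; Design -> day 5; Research -> day 1.

5 days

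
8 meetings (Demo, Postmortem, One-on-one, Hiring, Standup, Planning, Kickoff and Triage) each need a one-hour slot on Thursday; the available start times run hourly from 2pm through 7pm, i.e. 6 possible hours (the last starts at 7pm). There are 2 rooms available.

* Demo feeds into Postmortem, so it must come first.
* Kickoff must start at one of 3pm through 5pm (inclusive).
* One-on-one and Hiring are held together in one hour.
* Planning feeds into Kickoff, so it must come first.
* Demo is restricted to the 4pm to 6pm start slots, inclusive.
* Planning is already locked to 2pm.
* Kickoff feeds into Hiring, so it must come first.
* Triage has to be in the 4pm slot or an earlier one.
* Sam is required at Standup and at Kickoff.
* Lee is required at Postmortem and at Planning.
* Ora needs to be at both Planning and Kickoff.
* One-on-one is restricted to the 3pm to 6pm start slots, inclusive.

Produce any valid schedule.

Hiring=5pm, Demo=4pm, Postmortem=6pm, One-on-one=5pm, Standup=4pm, Triage=2pm, Kickoff=3pm, Planning=2pm

Checking: Demo(4pm) before Postmortem(6pm); Planning(2pm) before Kickoff(3pm); Kickoff(3pm) before Hiring(5pm); Standup(4pm) != Kickoff(3pm); Planning(2pm) != Kickoff(3pm); Postmortem(6pm) != Planning(2pm); One-on-one = Hiring = 5pm; One-on-one=5pm in [3pm,6pm]; Demo=4pm in [4pm,6pm]; Triage=2pm in [2pm,4pm]; Kickoff=3pm in [3pm,5pm]; Planning=2pm in [2pm,2pm]; max 2 per hour (cap 2).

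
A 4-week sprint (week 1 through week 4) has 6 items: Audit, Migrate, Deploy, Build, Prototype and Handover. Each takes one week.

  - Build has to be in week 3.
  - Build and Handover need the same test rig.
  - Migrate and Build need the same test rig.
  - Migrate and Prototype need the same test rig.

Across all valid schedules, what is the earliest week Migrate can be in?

Migrate at week 1 is achievable: Migrate in week 1; Deploy in week 1; Handover in week 1; Build in week 3; Audit in week 1; Prototype in week 2.

week 1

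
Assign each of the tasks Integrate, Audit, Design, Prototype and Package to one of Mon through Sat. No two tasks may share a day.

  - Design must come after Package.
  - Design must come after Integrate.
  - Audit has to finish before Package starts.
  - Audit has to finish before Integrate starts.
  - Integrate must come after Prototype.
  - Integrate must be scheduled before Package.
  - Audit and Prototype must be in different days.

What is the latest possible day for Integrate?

Precedence pushes Integrate to at least Tue; downstream work caps Integrate at Thu.
Integrate at Thu is achievable: Package=Fri; Design=Sat; Prototype=Tue; Audit=Mon; Integrate=Thu.

Thu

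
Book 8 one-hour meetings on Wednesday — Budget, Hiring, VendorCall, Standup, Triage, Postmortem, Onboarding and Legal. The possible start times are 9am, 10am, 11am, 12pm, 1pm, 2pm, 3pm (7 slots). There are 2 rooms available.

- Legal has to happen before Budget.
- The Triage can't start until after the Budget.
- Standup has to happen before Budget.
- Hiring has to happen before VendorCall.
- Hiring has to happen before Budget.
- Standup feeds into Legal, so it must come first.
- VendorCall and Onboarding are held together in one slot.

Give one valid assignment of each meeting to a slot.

Legal=10am; Standup=9am; Onboarding=12pm; Hiring=9am; VendorCall=12pm; Postmortem=10am; Triage=1pm; Budget=11am

Checking: Standup(9am) before Legal(10am); Hiring(9am) before Budget(11am); Hiring(9am) before VendorCall(12pm); Budget(11am) before Triage(1pm); Legal(10am) before Budget(11am); Standup(9am) before Budget(11am); VendorCall = Onboarding = 12pm; max 2 per slot (cap 2).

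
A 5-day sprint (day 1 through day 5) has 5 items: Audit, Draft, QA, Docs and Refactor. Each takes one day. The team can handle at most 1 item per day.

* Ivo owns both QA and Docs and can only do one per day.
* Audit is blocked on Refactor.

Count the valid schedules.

Splitting on Audit: it can be day 2 (6), day 3 (12), day 4 (18), day 5 (24). Listing each branch's schedules as (Draft, QA, Docs, Refactor) by day number:
Audit=day 2: (3,4,5,1) (3,5,4,1) (4,3,5,1) (4,5,3,1) (5,3,4,1) (5,4,3,1) — 6.
Audit=day 3: (1,4,5,2) (1,5,4,2) (2,4,5,1) (2,5,4,1) (4,1,5,2) (4,2,5,1) (4,5,1,2) (4,5,2,1) (5,1,4,2) (5,2,4,1) (5,4,1,2) (5,4,2,1) — 12.
Audit=day 4: (1,2,5,3) (1,3,5,2) (1,5,2,3) (1,5,3,2) (2,1,5,3) (2,3,5,1) (2,5,1,3) (2,5,3,1) (3,1,5,2) (3,2,5,1) (3,5,1,2) (3,5,2,1) (5,1,2,3) (5,1,3,2) (5,2,1,3) (5,2,3,1) (5,3,1,2) (5,3,2,1) — 18.
Audit=day 5: (1,2,3,4) (1,2,4,3) (1,3,2,4) (1,3,4,2) (1,4,2,3) (1,4,3,2) (2,1,3,4) (2,1,4,3) (2,3,1,4) (2,3,4,1) (2,4,1,3) (2,4,3,1) (3,1,2,4) (3,1,4,2) (3,2,1,4) (3,2,4,1) (3,4,1,2) (3,4,2,1) (4,1,2,3) (4,1,3,2) (4,2,1,3) (4,2,3,1) (4,3,1,2) (4,3,2,1) — 24.
Summing: 6 + 12 + 18 + 24 = 60.

60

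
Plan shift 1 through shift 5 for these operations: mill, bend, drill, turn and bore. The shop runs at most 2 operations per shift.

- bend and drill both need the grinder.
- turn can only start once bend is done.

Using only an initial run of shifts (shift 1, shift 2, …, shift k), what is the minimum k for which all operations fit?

The precedence chain requires at least 2 distinct shifts.
With at most 2 per shift and 5 operations, at least 3 shifts are needed.
3 works (last occupied shift: shift 3): for example bend -> shift 1; mill -> shift 1; bore -> shift 3; drill -> shift 2; turn -> shift 2.

3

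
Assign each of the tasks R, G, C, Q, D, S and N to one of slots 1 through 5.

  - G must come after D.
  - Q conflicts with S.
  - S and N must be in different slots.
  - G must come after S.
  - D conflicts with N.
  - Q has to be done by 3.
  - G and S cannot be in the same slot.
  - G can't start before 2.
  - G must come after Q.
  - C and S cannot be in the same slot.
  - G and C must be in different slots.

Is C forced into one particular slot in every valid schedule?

C can be 1 (e.g. R in 1; S in 2; D in 1; G in 3; N in 3; C in 1; Q in 1) or 2 (e.g. D in 1; R in 1; G in 4; Q in 1; S in 3; C in 2; N in 2).

No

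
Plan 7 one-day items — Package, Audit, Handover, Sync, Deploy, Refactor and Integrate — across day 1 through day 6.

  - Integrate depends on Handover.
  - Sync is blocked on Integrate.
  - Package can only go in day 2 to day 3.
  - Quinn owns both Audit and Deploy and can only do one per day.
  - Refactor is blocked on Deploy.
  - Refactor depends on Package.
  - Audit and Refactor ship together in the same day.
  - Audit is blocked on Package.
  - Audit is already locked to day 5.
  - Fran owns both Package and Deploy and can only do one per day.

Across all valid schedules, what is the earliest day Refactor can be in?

Refactor must be in the same day as Audit, which can't be before day 5, so Refactor is at least day 5; Refactor must be in the same day as Audit, which can't be after day 5, so Refactor is at most day 5.
Refactor at day 5 is achievable: Deploy in day 1, Audit in day 5, Integrate in day 2, Handover in day 1, Refactor in day 5, Sync in day 3, Package in day 2.

day 5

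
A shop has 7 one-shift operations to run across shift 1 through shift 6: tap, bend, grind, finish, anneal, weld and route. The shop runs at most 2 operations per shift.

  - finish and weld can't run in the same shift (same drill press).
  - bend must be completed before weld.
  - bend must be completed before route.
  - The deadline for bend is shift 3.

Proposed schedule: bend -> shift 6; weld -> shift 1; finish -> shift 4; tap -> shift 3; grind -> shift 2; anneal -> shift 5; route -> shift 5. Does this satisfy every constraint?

Invalid. bend must be completed before weld.

finish and weld can't run in the same shift (same drill press) — holds.
The shop runs at most 2 operations per shift — holds.
The deadline for bend is shift 3 — violated.
bend must be completed before route — violated.
bend must be completed before weld — violated.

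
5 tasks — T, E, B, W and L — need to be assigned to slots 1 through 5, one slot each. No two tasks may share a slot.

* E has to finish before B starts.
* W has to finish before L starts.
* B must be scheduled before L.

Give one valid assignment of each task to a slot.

B -> 2, T -> 5, L -> 4, E -> 1, W -> 3

Checking: W(3) before L(4); B(2) before L(4); E(1) before B(2); max 1 per slot (cap 1).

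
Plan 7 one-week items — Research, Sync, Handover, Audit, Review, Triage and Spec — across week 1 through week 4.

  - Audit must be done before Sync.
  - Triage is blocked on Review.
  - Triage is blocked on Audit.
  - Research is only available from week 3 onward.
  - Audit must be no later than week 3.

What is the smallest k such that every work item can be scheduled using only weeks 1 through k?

The precedence chain requires at least 2 distinct weeks.
Research can't be placed before week 3, so the schedule must run through at least week 3.
3 works (last occupied week: week 3): for example Triage in week 2; Audit in week 1; Review in week 1; Handover in week 1; Research in week 3; Sync in week 2; Spec in week 1.

3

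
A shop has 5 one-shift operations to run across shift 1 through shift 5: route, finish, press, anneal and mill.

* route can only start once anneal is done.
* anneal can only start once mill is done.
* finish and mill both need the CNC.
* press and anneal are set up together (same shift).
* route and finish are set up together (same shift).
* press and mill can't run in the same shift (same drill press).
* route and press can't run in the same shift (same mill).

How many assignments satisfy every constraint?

10

Splitting on route: it can be shift 3 (1), shift 4 (3), shift 5 (6). Listing each branch's schedules as (finish, press, anneal, mill) by shift number:
route=shift 3: (3,2,2,1) — 1.
route=shift 4: (4,2,2,1) (4,3,3,1) (4,3,3,2) — 3.
route=shift 5: (5,2,2,1) (5,3,3,1) (5,3,3,2) (5,4,4,1) (5,4,4,2) (5,4,4,3) — 6.
Summing: 1 + 3 + 6 = 10.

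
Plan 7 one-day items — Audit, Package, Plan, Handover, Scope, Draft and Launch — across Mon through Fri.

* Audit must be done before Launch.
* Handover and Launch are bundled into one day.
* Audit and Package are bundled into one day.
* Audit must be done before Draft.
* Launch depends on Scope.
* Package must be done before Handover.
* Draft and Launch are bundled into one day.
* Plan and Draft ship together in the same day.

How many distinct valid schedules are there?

30

Splitting on Audit: it can be Mon (10), Tue (9), Wed (7), Thu (4). Listing each branch's schedules as (Package, Plan, Handover, Scope, Draft, Launch):
Audit=Mon: (Mon,Tue,Tue,Mon,Tue,Tue) (Mon,Wed,Wed,Mon,Wed,Wed) (Mon,Wed,Wed,Tue,Wed,Wed) (Mon,Thu,Thu,Mon,Thu,Thu) (Mon,Thu,Thu,Tue,Thu,Thu) (Mon,Thu,Thu,Wed,Thu,Thu) (Mon,Fri,Fri,Mon,Fri,Fri) (Mon,Fri,Fri,Tue,Fri,Fri) (Mon,Fri,Fri,Wed,Fri,Fri) (Mon,Fri,Fri,Thu,Fri,Fri) — 10.
Audit=Tue: (Tue,Wed,Wed,Mon,Wed,Wed) (Tue,Wed,Wed,Tue,Wed,Wed) (Tue,Thu,Thu,Mon,Thu,Thu) (Tue,Thu,Thu,Tue,Thu,Thu) (Tue,Thu,Thu,Wed,Thu,Thu) (Tue,Fri,Fri,Mon,Fri,Fri) (Tue,Fri,Fri,Tue,Fri,Fri) (Tue,Fri,Fri,Wed,Fri,Fri) (Tue,Fri,Fri,Thu,Fri,Fri) — 9.
Audit=Wed: (Wed,Thu,Thu,Mon,Thu,Thu) (Wed,Thu,Thu,Tue,Thu,Thu) (Wed,Thu,Thu,Wed,Thu,Thu) (Wed,Fri,Fri,Mon,Fri,Fri) (Wed,Fri,Fri,Tue,Fri,Fri) (Wed,Fri,Fri,Wed,Fri,Fri) (Wed,Fri,Fri,Thu,Fri,Fri) — 7.
Audit=Thu: (Thu,Fri,Fri,Mon,Fri,Fri) (Thu,Fri,Fri,Tue,Fri,Fri) (Thu,Fri,Fri,Wed,Fri,Fri) (Thu,Fri,Fri,Thu,Fri,Fri) — 4.
Summing: 10 + 9 + 7 + 4 = 30.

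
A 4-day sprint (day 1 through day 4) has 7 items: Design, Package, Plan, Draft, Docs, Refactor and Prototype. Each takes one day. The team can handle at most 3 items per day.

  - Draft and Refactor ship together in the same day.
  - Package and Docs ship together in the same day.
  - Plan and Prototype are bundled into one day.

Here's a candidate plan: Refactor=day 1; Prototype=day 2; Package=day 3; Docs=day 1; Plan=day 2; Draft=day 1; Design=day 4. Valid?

Invalid. Package and Docs ship together in the same day.

Draft and Refactor ship together in the same day — holds.
Package and Docs ship together in the same day — violated.
Plan and Prototype are bundled into one day — holds.
The team can handle at most 3 items per day — holds.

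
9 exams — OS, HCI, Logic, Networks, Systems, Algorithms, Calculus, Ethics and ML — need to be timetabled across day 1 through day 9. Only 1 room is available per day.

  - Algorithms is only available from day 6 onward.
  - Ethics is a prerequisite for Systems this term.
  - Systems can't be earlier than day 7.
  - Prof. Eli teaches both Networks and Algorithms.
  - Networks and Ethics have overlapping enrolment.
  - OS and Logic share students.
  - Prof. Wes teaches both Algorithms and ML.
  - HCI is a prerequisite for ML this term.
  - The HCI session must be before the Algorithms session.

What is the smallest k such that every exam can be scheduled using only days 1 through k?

9 days

The precedence chain requires at least 2 distinct days.
With at most 1 per day and 9 exams, at least 9 days are needed.
Systems can't be placed before day 7, so the schedule must run through at least day 7.
9 works (last occupied day: day 9): for example Ethics -> day 2; ML -> day 3; Logic -> day 5; Calculus -> day 9; Systems -> day 7; Networks -> day 8; HCI -> day 1; Algorithms -> day 6; OS -> day 4.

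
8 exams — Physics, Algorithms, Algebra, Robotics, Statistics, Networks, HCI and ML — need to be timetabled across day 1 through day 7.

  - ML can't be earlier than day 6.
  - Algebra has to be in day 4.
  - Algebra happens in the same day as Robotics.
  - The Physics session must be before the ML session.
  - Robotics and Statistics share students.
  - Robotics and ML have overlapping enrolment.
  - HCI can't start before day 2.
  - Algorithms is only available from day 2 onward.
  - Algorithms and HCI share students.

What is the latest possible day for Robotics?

Robotics must be in the same day as Algebra, which can't be before day 4, so Robotics is at least day 4; Robotics must be in the same day as Algebra, which can't be after day 4, so Robotics is at most day 4.
Robotics at day 4 is achievable: Algorithms=day 2; Statistics=day 1; HCI=day 3; Robotics=day 4; Physics=day 1; Networks=day 1; Algebra=day 4; ML=day 6.

day 4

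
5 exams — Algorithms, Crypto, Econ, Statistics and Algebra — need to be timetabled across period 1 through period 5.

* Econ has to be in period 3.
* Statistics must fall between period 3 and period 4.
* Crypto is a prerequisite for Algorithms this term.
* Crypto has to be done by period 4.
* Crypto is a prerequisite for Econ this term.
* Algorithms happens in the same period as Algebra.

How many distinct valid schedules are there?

Splitting on Algorithms: it can be period 2 (2), period 3 (4), period 4 (4), period 5 (4). Listing each branch's schedules as (Crypto, Econ, Statistics, Algebra) by period number:
Algorithms=period 2: (1,3,3,2) (1,3,4,2) — 2.
Algorithms=period 3: (1,3,3,3) (1,3,4,3) (2,3,3,3) (2,3,4,3) — 4.
Algorithms=period 4: (1,3,3,4) (1,3,4,4) (2,3,3,4) (2,3,4,4) — 4.
Algorithms=period 5: (1,3,3,5) (1,3,4,5) (2,3,3,5) (2,3,4,5) — 4.
Summing: 2 + 4 + 4 + 4 = 14.

14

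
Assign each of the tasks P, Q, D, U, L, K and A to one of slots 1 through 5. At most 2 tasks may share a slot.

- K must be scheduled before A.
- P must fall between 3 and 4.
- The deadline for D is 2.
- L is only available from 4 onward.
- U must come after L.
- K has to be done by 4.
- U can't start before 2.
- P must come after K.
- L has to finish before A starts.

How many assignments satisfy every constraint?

Splitting on P: it can be 3 (14), 4 (16). Listing each branch's schedules as (Q, D, U, L, K, A):
P=3: (1,1,5,4,2,5) (1,2,5,4,1,5) (1,2,5,4,2,5) (2,1,5,4,1,5) (2,1,5,4,2,5) (2,2,5,4,1,5) (3,1,5,4,1,5) (3,1,5,4,2,5) (3,2,5,4,1,5) (3,2,5,4,2,5) (4,1,5,4,1,5) (4,1,5,4,2,5) (4,2,5,4,1,5) (4,2,5,4,2,5) — 14.
P=4: (1,1,5,4,2,5) (1,1,5,4,3,5) (1,2,5,4,1,5) (1,2,5,4,2,5) (1,2,5,4,3,5) (2,1,5,4,1,5) (2,1,5,4,2,5) (2,1,5,4,3,5) (2,2,5,4,1,5) (2,2,5,4,3,5) (3,1,5,4,1,5) (3,1,5,4,2,5) (3,1,5,4,3,5) (3,2,5,4,1,5) (3,2,5,4,2,5) (3,2,5,4,3,5) — 16.
Summing: 14 + 16 = 30.

30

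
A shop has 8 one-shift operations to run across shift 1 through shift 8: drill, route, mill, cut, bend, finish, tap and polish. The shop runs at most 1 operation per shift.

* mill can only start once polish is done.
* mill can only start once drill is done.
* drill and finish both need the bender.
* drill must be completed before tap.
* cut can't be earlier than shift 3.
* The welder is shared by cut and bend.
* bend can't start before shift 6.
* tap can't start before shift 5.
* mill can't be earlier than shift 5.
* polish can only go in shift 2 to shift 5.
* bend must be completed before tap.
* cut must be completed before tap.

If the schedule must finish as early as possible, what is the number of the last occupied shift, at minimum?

The precedence chain requires at least 2 distinct shifts.
With at most 1 per shift and 8 operations, at least 8 shifts are needed.
Propagating the time windows through the other constraints, tap can't land before shift 7, so the schedule must run through at least shift 7.
8 works (last occupied shift: shift 8): for example cut -> shift 3, finish -> shift 8, route -> shift 4, mill -> shift 5, drill -> shift 1, polish -> shift 2, tap -> shift 7, bend -> shift 6.

8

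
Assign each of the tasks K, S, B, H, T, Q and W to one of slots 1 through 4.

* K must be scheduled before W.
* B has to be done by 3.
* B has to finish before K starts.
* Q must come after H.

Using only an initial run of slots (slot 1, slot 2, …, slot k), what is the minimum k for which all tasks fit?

3 slots

The precedence chain requires at least 3 distinct slots.
3 works (last occupied slot: 3): for example S in 1; W in 3; Q in 2; T in 1; K in 2; H in 1; B in 1.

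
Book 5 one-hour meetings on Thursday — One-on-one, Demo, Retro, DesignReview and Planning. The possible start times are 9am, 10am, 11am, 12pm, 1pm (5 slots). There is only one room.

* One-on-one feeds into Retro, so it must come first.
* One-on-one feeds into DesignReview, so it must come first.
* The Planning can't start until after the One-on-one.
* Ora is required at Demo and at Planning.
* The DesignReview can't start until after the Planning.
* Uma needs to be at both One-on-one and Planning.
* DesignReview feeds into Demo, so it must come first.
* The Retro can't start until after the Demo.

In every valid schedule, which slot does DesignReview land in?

Precedence pushes DesignReview to at least 11am; downstream work caps DesignReview at 11am.
So DesignReview is pinned to 11am.

11am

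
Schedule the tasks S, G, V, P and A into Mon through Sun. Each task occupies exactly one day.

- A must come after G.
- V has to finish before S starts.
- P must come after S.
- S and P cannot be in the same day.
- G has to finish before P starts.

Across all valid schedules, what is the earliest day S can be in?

Tue

Precedence pushes S to at least Tue; downstream work caps S at Sat.
S at Tue is achievable: V -> Mon; S -> Tue; G -> Mon; P -> Wed; A -> Tue.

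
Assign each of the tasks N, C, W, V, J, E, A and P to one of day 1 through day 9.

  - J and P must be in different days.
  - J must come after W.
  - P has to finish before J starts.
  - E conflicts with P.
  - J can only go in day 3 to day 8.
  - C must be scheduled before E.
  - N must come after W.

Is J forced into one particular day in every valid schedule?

No

J can be day 3 (e.g. J=day 3, N=day 2, A=day 1, W=day 1, P=day 1, C=day 1, E=day 2, V=day 1) or day 4 (e.g. W in day 1; P in day 1; C in day 1; E in day 2; V in day 1; N in day 2; J in day 4; A in day 1).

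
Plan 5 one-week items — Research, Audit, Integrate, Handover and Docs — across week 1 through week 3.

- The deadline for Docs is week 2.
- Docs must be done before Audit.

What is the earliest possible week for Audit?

week 2

Precedence pushes Audit to at least week 2.
Audit at week 2 is achievable: Research -> week 1; Integrate -> week 1; Handover -> week 1; Audit -> week 2; Docs -> week 1.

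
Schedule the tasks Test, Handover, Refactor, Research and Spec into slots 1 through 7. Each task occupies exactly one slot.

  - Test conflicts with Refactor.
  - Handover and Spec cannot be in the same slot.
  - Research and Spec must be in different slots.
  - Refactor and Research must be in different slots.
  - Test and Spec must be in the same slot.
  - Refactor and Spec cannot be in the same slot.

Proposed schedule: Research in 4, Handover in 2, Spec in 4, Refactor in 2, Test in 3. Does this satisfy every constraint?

Invalid. Research and Spec must be in different slots.

Test and Spec must be in the same slot — violated.
Handover and Spec cannot be in the same slot — holds.
Refactor and Spec cannot be in the same slot — holds.
Research and Spec must be in different slots — violated.
Refactor and Research must be in different slots — holds.
Test conflicts with Refactor — holds.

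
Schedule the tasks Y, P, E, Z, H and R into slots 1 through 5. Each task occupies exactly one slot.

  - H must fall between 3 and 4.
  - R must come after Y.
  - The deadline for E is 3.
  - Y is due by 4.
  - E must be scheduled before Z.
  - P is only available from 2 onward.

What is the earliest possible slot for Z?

2

Precedence pushes Z to at least 2.
Z at 2 is achievable: Z -> 2, P -> 2, H -> 3, R -> 2, E -> 1, Y -> 1.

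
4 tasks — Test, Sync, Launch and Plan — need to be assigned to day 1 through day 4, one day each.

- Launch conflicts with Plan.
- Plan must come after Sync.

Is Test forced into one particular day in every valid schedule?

No

Test can be day 1 (e.g. Plan -> day 2, Sync -> day 1, Launch -> day 1, Test -> day 1) or day 2 (e.g. Sync=day 1, Test=day 2, Launch=day 1, Plan=day 2).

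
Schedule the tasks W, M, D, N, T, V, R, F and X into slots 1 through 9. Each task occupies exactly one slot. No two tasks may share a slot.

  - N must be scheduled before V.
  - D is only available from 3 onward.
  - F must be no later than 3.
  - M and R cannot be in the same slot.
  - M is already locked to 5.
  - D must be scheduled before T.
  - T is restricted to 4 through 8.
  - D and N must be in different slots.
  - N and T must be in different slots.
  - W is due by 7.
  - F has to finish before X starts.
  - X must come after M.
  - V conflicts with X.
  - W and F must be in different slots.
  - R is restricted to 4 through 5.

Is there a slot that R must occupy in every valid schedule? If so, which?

R's window is 4–5.
M is fixed at 5, and R can't share a slot with M.
So R must be 4.

4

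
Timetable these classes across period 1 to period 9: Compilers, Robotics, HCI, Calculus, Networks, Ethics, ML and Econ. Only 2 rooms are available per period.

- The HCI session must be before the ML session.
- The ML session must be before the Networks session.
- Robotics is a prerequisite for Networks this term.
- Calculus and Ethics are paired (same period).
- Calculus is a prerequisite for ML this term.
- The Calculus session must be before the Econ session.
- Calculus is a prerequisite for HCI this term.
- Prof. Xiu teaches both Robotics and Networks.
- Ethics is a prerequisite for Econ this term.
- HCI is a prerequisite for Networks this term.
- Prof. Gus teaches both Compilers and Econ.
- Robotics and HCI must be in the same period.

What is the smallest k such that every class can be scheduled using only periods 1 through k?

4

The precedence chain requires at least 4 distinct periods.
With at most 2 per period and 8 classes, at least 4 periods are needed.
4 works (last occupied period: period 4): for example Networks -> period 4; Calculus -> period 1; HCI -> period 2; Ethics -> period 1; ML -> period 3; Compilers -> period 4; Econ -> period 3; Robotics -> period 2.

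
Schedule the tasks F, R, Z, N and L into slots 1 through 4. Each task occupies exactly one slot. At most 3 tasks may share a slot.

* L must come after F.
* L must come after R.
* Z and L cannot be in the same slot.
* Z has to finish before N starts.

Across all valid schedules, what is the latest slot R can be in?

3

Downstream work caps R at 3.
R at 3 is achievable: R=3, L=4, F=1, N=2, Z=1.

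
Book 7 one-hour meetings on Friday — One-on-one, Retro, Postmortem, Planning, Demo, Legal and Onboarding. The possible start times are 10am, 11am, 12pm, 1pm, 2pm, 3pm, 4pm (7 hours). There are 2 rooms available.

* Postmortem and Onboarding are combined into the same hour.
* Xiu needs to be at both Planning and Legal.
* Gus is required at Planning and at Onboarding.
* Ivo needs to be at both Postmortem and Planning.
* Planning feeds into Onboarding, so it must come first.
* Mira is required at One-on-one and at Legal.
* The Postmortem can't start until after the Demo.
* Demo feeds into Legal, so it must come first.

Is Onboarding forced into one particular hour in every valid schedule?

No

Onboarding can be 11am (e.g. Legal in 12pm; Postmortem in 11am; One-on-one in 1pm; Retro in 12pm; Planning in 10am; Demo in 10am; Onboarding in 11am) or 12pm (e.g. Retro in 11am, Onboarding in 12pm, Postmortem in 12pm, Demo in 10am, Planning in 10am, One-on-one in 1pm, Legal in 11am).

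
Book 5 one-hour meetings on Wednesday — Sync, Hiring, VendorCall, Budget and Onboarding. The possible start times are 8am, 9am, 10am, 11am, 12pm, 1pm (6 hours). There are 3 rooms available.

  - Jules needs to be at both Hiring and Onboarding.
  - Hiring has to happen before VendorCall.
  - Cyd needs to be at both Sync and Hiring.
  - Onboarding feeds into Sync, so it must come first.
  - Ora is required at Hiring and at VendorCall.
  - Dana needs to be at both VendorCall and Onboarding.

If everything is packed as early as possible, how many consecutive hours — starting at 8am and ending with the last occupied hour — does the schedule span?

The precedence chain requires at least 2 distinct hours.
With at most 3 per hour and 5 meetings, at least 2 hours are needed.
Could 2 hours be enough, i.e. nothing placed later than 9am? No: VendorCall must come after Hiring (at 8am or later) → {9am}; Hiring must come before VendorCall (at 9am or earlier) → {8am}; Sync must come after Onboarding (at 8am or later) → {9am}; Onboarding must come before Sync (at 9am or earlier) → {8am}; Onboarding can't share with Hiring (8am) → nothing is left.
So 2 hours is not enough.
3 works (last occupied hour: 10am): for example VendorCall in 10am; Hiring in 8am; Sync in 10am; Onboarding in 9am; Budget in 8am.

3 hours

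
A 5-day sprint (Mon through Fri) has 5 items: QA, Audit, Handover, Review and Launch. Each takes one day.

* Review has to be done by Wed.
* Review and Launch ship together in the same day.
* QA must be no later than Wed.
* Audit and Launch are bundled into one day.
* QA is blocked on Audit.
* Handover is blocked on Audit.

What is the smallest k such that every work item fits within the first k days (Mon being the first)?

The precedence chain requires at least 2 distinct days.
2 works (last occupied day: Tue): for example Audit -> Mon, QA -> Tue, Launch -> Mon, Handover -> Tue, Review -> Mon.

2 days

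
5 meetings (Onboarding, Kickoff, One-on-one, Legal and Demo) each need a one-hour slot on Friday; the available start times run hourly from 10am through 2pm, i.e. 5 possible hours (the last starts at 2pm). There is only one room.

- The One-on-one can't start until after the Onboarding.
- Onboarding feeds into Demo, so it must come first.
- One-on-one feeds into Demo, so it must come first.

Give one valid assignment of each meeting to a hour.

Onboarding=10am, Legal=2pm, Kickoff=1pm, Demo=12pm, One-on-one=11am

Checking: Onboarding(10am) before Demo(12pm); Onboarding(10am) before One-on-one(11am); One-on-one(11am) before Demo(12pm); max 1 per hour (cap 1).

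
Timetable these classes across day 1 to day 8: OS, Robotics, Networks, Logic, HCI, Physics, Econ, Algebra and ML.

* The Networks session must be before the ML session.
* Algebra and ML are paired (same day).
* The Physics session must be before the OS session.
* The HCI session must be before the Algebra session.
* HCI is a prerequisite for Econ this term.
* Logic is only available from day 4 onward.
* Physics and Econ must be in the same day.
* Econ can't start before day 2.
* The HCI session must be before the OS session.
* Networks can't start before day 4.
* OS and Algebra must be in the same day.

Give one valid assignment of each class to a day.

Robotics in day 1; HCI in day 1; Econ in day 2; Algebra in day 5; Logic in day 4; Networks in day 4; OS in day 5; ML in day 5; Physics in day 2

Checking: HCI(day 1) before Econ(day 2); HCI(day 1) before OS(day 5); HCI(day 1) before Algebra(day 5); Physics(day 2) before OS(day 5); Networks(day 4) before ML(day 5); Algebra = ML = day 5; Physics = Econ = day 2; OS = Algebra = day 5; Econ=day 2 in [day 2,day 8]; Logic=day 4 in [day 4,day 8]; Networks=day 4 in [day 4,day 8].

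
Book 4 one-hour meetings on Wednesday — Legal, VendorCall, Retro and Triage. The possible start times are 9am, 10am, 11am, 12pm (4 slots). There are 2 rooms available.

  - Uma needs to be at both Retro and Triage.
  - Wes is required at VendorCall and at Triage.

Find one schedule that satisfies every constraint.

VendorCall in 9am, Triage in 11am, Retro in 10am, Legal in 9am

Checking: Retro(10am) != Triage(11am); VendorCall(9am) != Triage(11am); max 2 per slot (cap 2).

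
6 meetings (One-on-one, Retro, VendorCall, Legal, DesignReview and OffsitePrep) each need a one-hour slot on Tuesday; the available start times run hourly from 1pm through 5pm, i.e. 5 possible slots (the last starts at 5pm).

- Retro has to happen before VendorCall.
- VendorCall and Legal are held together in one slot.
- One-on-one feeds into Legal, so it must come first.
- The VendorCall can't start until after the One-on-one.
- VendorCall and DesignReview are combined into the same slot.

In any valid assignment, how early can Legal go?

Precedence pushes Legal to at least 2pm.
Legal at 2pm is achievable: DesignReview -> 2pm; One-on-one -> 1pm; Legal -> 2pm; OffsitePrep -> 1pm; Retro -> 1pm; VendorCall -> 2pm.

2pm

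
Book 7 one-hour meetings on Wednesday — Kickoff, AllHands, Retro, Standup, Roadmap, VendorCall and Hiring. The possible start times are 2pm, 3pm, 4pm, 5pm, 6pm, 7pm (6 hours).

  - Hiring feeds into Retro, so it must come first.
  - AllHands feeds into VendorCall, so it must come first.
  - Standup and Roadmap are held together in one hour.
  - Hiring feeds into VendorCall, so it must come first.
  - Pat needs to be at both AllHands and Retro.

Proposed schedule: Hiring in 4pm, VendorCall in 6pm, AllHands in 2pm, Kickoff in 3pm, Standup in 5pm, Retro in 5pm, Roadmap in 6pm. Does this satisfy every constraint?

No — it violates: Standup and Roadmap are held together in one hour

Pat needs to be at both AllHands and Retro — holds.
AllHands feeds into VendorCall, so it must come first — holds.
Hiring feeds into VendorCall, so it must come first — holds.
Hiring feeds into Retro, so it must come first — holds.
Standup and Roadmap are held together in one hour — violated.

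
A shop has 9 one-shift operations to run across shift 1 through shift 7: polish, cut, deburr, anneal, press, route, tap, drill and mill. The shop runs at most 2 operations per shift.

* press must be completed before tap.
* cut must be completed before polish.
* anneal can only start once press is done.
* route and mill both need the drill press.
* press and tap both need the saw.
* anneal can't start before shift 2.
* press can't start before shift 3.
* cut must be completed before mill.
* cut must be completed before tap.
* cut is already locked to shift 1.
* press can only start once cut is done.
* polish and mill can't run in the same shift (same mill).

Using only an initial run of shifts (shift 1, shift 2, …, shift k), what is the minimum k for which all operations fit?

5 shifts

The precedence chain requires at least 3 distinct shifts.
With at most 2 per shift and 9 operations, at least 5 shifts are needed.
Propagating the time windows through the other constraints, anneal can't land before shift 4, so the schedule must run through at least shift 4.
5 works (last occupied shift: shift 5): for example tap=shift 4; anneal=shift 4; route=shift 2; polish=shift 2; press=shift 3; deburr=shift 1; cut=shift 1; mill=shift 3; drill=shift 5.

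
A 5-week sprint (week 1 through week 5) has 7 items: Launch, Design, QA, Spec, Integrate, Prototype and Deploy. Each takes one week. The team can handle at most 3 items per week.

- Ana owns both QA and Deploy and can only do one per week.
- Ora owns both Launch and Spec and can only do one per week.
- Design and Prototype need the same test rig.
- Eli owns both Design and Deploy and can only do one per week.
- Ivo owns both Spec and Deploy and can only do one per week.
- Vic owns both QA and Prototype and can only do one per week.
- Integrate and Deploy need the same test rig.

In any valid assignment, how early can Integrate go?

Integrate at week 1 is achievable: Design=week 1; Integrate=week 1; Launch=week 1; Prototype=week 3; Deploy=week 3; Spec=week 2; QA=week 2.

week 1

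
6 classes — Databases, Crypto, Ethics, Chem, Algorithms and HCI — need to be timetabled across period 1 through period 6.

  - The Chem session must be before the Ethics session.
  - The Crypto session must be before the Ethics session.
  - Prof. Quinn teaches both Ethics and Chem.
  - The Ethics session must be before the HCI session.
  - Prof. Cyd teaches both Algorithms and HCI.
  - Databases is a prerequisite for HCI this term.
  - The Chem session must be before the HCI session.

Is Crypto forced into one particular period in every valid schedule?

No

Crypto can be period 1 (e.g. Chem -> period 1; HCI -> period 3; Algorithms -> period 1; Crypto -> period 1; Databases -> period 1; Ethics -> period 2) or period 2 (e.g. Algorithms=period 1; Ethics=period 3; Crypto=period 2; Chem=period 1; Databases=period 1; HCI=period 4).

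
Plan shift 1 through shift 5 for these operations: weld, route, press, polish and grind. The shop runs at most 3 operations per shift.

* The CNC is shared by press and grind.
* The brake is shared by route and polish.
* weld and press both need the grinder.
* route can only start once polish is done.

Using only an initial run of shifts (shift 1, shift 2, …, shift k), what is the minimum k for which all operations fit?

2 shifts

The precedence chain requires at least 2 distinct shifts.
With at most 3 per shift and 5 operations, at least 2 shifts are needed.
2 works (last occupied shift: shift 2): for example press -> shift 2, polish -> shift 1, grind -> shift 1, weld -> shift 1, route -> shift 2.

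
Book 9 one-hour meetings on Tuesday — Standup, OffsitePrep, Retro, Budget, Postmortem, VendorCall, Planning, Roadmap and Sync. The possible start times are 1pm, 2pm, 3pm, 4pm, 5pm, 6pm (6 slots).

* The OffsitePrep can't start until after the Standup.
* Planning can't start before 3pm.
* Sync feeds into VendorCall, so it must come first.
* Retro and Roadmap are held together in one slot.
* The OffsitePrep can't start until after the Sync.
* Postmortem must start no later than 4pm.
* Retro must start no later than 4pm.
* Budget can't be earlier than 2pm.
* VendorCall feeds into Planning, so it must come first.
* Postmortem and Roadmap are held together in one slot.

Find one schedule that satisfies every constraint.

Retro -> 1pm; Roadmap -> 1pm; Standup -> 1pm; Sync -> 1pm; OffsitePrep -> 2pm; Planning -> 3pm; VendorCall -> 2pm; Budget -> 2pm; Postmortem -> 1pm

Checking: VendorCall(2pm) before Planning(3pm); Sync(1pm) before VendorCall(2pm); Sync(1pm) before OffsitePrep(2pm); Standup(1pm) before OffsitePrep(2pm); Retro = Roadmap = 1pm; Postmortem = Roadmap = 1pm; Retro=1pm in [1pm,4pm]; Budget=2pm in [2pm,6pm]; Postmortem=1pm in [1pm,4pm]; Planning=3pm in [3pm,6pm].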